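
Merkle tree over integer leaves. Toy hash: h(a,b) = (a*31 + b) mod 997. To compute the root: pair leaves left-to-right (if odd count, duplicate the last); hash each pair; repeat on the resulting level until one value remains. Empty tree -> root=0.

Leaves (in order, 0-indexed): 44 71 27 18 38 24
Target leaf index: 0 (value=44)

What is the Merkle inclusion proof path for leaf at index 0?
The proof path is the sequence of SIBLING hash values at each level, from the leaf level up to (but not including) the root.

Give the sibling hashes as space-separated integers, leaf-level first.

L0 (leaves): [44, 71, 27, 18, 38, 24], target index=0
L1: h(44,71)=(44*31+71)%997=438 [pair 0] h(27,18)=(27*31+18)%997=855 [pair 1] h(38,24)=(38*31+24)%997=205 [pair 2] -> [438, 855, 205]
  Sibling for proof at L0: 71
L2: h(438,855)=(438*31+855)%997=475 [pair 0] h(205,205)=(205*31+205)%997=578 [pair 1] -> [475, 578]
  Sibling for proof at L1: 855
L3: h(475,578)=(475*31+578)%997=348 [pair 0] -> [348]
  Sibling for proof at L2: 578
Root: 348
Proof path (sibling hashes from leaf to root): [71, 855, 578]

Answer: 71 855 578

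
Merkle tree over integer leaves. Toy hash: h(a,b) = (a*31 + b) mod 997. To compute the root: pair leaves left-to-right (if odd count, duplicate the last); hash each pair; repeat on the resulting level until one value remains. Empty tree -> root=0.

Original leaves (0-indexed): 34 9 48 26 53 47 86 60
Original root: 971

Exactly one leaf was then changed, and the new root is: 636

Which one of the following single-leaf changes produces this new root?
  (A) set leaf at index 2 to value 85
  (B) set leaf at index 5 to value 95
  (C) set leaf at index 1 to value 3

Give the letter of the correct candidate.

Original leaves: [34, 9, 48, 26, 53, 47, 86, 60]
Target new root: 636
Try each candidate change and compute the resulting root:
Candidate A: set leaf[2] = 85 -> leaves = [34, 9, 85, 26, 53, 47, 86, 60]
  L0: [34, 9, 85, 26, 53, 47, 86, 60]
  L1: h(34,9)=(34*31+9)%997=66 h(85,26)=(85*31+26)%997=667 h(53,47)=(53*31+47)%997=693 h(86,60)=(86*31+60)%997=732 -> [66, 667, 693, 732]
  L2: h(66,667)=(66*31+667)%997=719 h(693,732)=(693*31+732)%997=281 -> [719, 281]
  L3: h(719,281)=(719*31+281)%997=636 -> [636]
  root = 636 == target 636  ** MATCH **
Candidate B: set leaf[5] = 95 -> leaves = [34, 9, 48, 26, 53, 95, 86, 60]
  L0: [34, 9, 48, 26, 53, 95, 86, 60]
  L1: h(34,9)=(34*31+9)%997=66 h(48,26)=(48*31+26)%997=517 h(53,95)=(53*31+95)%997=741 h(86,60)=(86*31+60)%997=732 -> [66, 517, 741, 732]
  L2: h(66,517)=(66*31+517)%997=569 h(741,732)=(741*31+732)%997=772 -> [569, 772]
  L3: h(569,772)=(569*31+772)%997=465 -> [465]
  root = 465 != target 636
Candidate C: set leaf[1] = 3 -> leaves = [34, 3, 48, 26, 53, 47, 86, 60]
  L0: [34, 3, 48, 26, 53, 47, 86, 60]
  L1: h(34,3)=(34*31+3)%997=60 h(48,26)=(48*31+26)%997=517 h(53,47)=(53*31+47)%997=693 h(86,60)=(86*31+60)%997=732 -> [60, 517, 693, 732]
  L2: h(60,517)=(60*31+517)%997=383 h(693,732)=(693*31+732)%997=281 -> [383, 281]
  L3: h(383,281)=(383*31+281)%997=190 -> [190]
  root = 190 != target 636
Candidate A produces the target root.

Answer: A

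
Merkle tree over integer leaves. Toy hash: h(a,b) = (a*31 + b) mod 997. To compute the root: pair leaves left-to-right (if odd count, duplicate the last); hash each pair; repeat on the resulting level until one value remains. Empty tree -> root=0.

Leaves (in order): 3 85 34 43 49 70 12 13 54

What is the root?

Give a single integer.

L0: [3, 85, 34, 43, 49, 70, 12, 13, 54]
L1: h(3,85)=(3*31+85)%997=178 h(34,43)=(34*31+43)%997=100 h(49,70)=(49*31+70)%997=592 h(12,13)=(12*31+13)%997=385 h(54,54)=(54*31+54)%997=731 -> [178, 100, 592, 385, 731]
L2: h(178,100)=(178*31+100)%997=633 h(592,385)=(592*31+385)%997=791 h(731,731)=(731*31+731)%997=461 -> [633, 791, 461]
L3: h(633,791)=(633*31+791)%997=474 h(461,461)=(461*31+461)%997=794 -> [474, 794]
L4: h(474,794)=(474*31+794)%997=533 -> [533]

Answer: 533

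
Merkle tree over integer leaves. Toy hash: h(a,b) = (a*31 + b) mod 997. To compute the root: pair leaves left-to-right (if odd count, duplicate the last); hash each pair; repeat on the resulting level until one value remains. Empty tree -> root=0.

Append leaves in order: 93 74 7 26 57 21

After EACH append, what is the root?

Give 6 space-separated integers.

After append 93 (leaves=[93]):
  L0: [93]
  root=93
After append 74 (leaves=[93, 74]):
  L0: [93, 74]
  L1: h(93,74)=(93*31+74)%997=963 -> [963]
  root=963
After append 7 (leaves=[93, 74, 7]):
  L0: [93, 74, 7]
  L1: h(93,74)=(93*31+74)%997=963 h(7,7)=(7*31+7)%997=224 -> [963, 224]
  L2: h(963,224)=(963*31+224)%997=167 -> [167]
  root=167
After append 26 (leaves=[93, 74, 7, 26]):
  L0: [93, 74, 7, 26]
  L1: h(93,74)=(93*31+74)%997=963 h(7,26)=(7*31+26)%997=243 -> [963, 243]
  L2: h(963,243)=(963*31+243)%997=186 -> [186]
  root=186
After append 57 (leaves=[93, 74, 7, 26, 57]):
  L0: [93, 74, 7, 26, 57]
  L1: h(93,74)=(93*31+74)%997=963 h(7,26)=(7*31+26)%997=243 h(57,57)=(57*31+57)%997=827 -> [963, 243, 827]
  L2: h(963,243)=(963*31+243)%997=186 h(827,827)=(827*31+827)%997=542 -> [186, 542]
  L3: h(186,542)=(186*31+542)%997=326 -> [326]
  root=326
After append 21 (leaves=[93, 74, 7, 26, 57, 21]):
  L0: [93, 74, 7, 26, 57, 21]
  L1: h(93,74)=(93*31+74)%997=963 h(7,26)=(7*31+26)%997=243 h(57,21)=(57*31+21)%997=791 -> [963, 243, 791]
  L2: h(963,243)=(963*31+243)%997=186 h(791,791)=(791*31+791)%997=387 -> [186, 387]
  L3: h(186,387)=(186*31+387)%997=171 -> [171]
  root=171

Answer: 93 963 167 186 326 171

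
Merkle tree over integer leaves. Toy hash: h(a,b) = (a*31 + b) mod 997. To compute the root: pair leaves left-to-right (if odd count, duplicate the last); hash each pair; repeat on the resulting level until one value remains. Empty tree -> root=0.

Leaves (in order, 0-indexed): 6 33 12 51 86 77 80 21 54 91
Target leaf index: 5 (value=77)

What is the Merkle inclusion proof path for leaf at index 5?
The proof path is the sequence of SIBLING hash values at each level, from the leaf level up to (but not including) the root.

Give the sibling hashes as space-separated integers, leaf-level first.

Answer: 86 507 233 796

Derivation:
L0 (leaves): [6, 33, 12, 51, 86, 77, 80, 21, 54, 91], target index=5
L1: h(6,33)=(6*31+33)%997=219 [pair 0] h(12,51)=(12*31+51)%997=423 [pair 1] h(86,77)=(86*31+77)%997=749 [pair 2] h(80,21)=(80*31+21)%997=507 [pair 3] h(54,91)=(54*31+91)%997=768 [pair 4] -> [219, 423, 749, 507, 768]
  Sibling for proof at L0: 86
L2: h(219,423)=(219*31+423)%997=233 [pair 0] h(749,507)=(749*31+507)%997=795 [pair 1] h(768,768)=(768*31+768)%997=648 [pair 2] -> [233, 795, 648]
  Sibling for proof at L1: 507
L3: h(233,795)=(233*31+795)%997=42 [pair 0] h(648,648)=(648*31+648)%997=796 [pair 1] -> [42, 796]
  Sibling for proof at L2: 233
L4: h(42,796)=(42*31+796)%997=104 [pair 0] -> [104]
  Sibling for proof at L3: 796
Root: 104
Proof path (sibling hashes from leaf to root): [86, 507, 233, 796]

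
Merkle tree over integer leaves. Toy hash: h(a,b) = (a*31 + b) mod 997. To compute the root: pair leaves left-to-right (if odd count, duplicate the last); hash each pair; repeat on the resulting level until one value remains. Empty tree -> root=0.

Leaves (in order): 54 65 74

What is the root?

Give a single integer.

Answer: 445

Derivation:
L0: [54, 65, 74]
L1: h(54,65)=(54*31+65)%997=742 h(74,74)=(74*31+74)%997=374 -> [742, 374]
L2: h(742,374)=(742*31+374)%997=445 -> [445]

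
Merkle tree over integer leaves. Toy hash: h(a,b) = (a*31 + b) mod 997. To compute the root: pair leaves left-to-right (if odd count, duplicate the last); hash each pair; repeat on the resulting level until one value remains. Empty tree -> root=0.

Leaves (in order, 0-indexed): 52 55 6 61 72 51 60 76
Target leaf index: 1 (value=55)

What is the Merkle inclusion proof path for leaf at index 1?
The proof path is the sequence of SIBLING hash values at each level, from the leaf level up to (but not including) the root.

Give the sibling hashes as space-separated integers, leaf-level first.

L0 (leaves): [52, 55, 6, 61, 72, 51, 60, 76], target index=1
L1: h(52,55)=(52*31+55)%997=670 [pair 0] h(6,61)=(6*31+61)%997=247 [pair 1] h(72,51)=(72*31+51)%997=289 [pair 2] h(60,76)=(60*31+76)%997=939 [pair 3] -> [670, 247, 289, 939]
  Sibling for proof at L0: 52
L2: h(670,247)=(670*31+247)%997=80 [pair 0] h(289,939)=(289*31+939)%997=925 [pair 1] -> [80, 925]
  Sibling for proof at L1: 247
L3: h(80,925)=(80*31+925)%997=414 [pair 0] -> [414]
  Sibling for proof at L2: 925
Root: 414
Proof path (sibling hashes from leaf to root): [52, 247, 925]

Answer: 52 247 925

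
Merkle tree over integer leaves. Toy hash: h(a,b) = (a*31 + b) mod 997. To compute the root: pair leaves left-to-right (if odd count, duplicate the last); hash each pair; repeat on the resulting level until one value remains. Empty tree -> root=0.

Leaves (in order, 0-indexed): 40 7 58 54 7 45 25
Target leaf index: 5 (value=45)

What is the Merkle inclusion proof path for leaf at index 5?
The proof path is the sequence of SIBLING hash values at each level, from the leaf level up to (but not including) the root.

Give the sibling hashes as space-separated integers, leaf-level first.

L0 (leaves): [40, 7, 58, 54, 7, 45, 25], target index=5
L1: h(40,7)=(40*31+7)%997=250 [pair 0] h(58,54)=(58*31+54)%997=855 [pair 1] h(7,45)=(7*31+45)%997=262 [pair 2] h(25,25)=(25*31+25)%997=800 [pair 3] -> [250, 855, 262, 800]
  Sibling for proof at L0: 7
L2: h(250,855)=(250*31+855)%997=629 [pair 0] h(262,800)=(262*31+800)%997=946 [pair 1] -> [629, 946]
  Sibling for proof at L1: 800
L3: h(629,946)=(629*31+946)%997=505 [pair 0] -> [505]
  Sibling for proof at L2: 629
Root: 505
Proof path (sibling hashes from leaf to root): [7, 800, 629]

Answer: 7 800 629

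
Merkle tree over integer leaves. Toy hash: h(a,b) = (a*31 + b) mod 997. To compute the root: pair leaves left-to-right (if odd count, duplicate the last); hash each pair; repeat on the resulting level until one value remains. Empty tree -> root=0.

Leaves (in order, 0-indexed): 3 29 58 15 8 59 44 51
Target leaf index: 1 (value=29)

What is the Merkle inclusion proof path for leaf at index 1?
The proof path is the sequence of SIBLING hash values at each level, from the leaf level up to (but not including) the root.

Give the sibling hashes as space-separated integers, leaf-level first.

Answer: 3 816 962

Derivation:
L0 (leaves): [3, 29, 58, 15, 8, 59, 44, 51], target index=1
L1: h(3,29)=(3*31+29)%997=122 [pair 0] h(58,15)=(58*31+15)%997=816 [pair 1] h(8,59)=(8*31+59)%997=307 [pair 2] h(44,51)=(44*31+51)%997=418 [pair 3] -> [122, 816, 307, 418]
  Sibling for proof at L0: 3
L2: h(122,816)=(122*31+816)%997=610 [pair 0] h(307,418)=(307*31+418)%997=962 [pair 1] -> [610, 962]
  Sibling for proof at L1: 816
L3: h(610,962)=(610*31+962)%997=929 [pair 0] -> [929]
  Sibling for proof at L2: 962
Root: 929
Proof path (sibling hashes from leaf to root): [3, 816, 962]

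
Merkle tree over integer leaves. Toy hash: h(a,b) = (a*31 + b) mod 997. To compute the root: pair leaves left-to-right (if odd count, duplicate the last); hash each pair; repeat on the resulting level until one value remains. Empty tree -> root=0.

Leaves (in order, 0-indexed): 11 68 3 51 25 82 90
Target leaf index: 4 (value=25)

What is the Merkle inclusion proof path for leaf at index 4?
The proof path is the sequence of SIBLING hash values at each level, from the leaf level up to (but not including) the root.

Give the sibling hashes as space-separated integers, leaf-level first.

L0 (leaves): [11, 68, 3, 51, 25, 82, 90], target index=4
L1: h(11,68)=(11*31+68)%997=409 [pair 0] h(3,51)=(3*31+51)%997=144 [pair 1] h(25,82)=(25*31+82)%997=857 [pair 2] h(90,90)=(90*31+90)%997=886 [pair 3] -> [409, 144, 857, 886]
  Sibling for proof at L0: 82
L2: h(409,144)=(409*31+144)%997=859 [pair 0] h(857,886)=(857*31+886)%997=534 [pair 1] -> [859, 534]
  Sibling for proof at L1: 886
L3: h(859,534)=(859*31+534)%997=244 [pair 0] -> [244]
  Sibling for proof at L2: 859
Root: 244
Proof path (sibling hashes from leaf to root): [82, 886, 859]

Answer: 82 886 859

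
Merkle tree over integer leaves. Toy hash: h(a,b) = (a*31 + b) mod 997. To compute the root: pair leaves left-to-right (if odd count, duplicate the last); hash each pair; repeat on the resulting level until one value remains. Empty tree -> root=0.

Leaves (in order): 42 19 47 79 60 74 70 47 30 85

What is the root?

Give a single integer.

Answer: 452

Derivation:
L0: [42, 19, 47, 79, 60, 74, 70, 47, 30, 85]
L1: h(42,19)=(42*31+19)%997=324 h(47,79)=(47*31+79)%997=539 h(60,74)=(60*31+74)%997=937 h(70,47)=(70*31+47)%997=223 h(30,85)=(30*31+85)%997=18 -> [324, 539, 937, 223, 18]
L2: h(324,539)=(324*31+539)%997=613 h(937,223)=(937*31+223)%997=357 h(18,18)=(18*31+18)%997=576 -> [613, 357, 576]
L3: h(613,357)=(613*31+357)%997=417 h(576,576)=(576*31+576)%997=486 -> [417, 486]
L4: h(417,486)=(417*31+486)%997=452 -> [452]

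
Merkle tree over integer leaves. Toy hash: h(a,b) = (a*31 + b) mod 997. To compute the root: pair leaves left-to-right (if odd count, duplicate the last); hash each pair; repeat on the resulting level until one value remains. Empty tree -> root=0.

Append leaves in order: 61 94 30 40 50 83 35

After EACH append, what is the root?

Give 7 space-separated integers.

After append 61 (leaves=[61]):
  L0: [61]
  root=61
After append 94 (leaves=[61, 94]):
  L0: [61, 94]
  L1: h(61,94)=(61*31+94)%997=988 -> [988]
  root=988
After append 30 (leaves=[61, 94, 30]):
  L0: [61, 94, 30]
  L1: h(61,94)=(61*31+94)%997=988 h(30,30)=(30*31+30)%997=960 -> [988, 960]
  L2: h(988,960)=(988*31+960)%997=681 -> [681]
  root=681
After append 40 (leaves=[61, 94, 30, 40]):
  L0: [61, 94, 30, 40]
  L1: h(61,94)=(61*31+94)%997=988 h(30,40)=(30*31+40)%997=970 -> [988, 970]
  L2: h(988,970)=(988*31+970)%997=691 -> [691]
  root=691
After append 50 (leaves=[61, 94, 30, 40, 50]):
  L0: [61, 94, 30, 40, 50]
  L1: h(61,94)=(61*31+94)%997=988 h(30,40)=(30*31+40)%997=970 h(50,50)=(50*31+50)%997=603 -> [988, 970, 603]
  L2: h(988,970)=(988*31+970)%997=691 h(603,603)=(603*31+603)%997=353 -> [691, 353]
  L3: h(691,353)=(691*31+353)%997=837 -> [837]
  root=837
After append 83 (leaves=[61, 94, 30, 40, 50, 83]):
  L0: [61, 94, 30, 40, 50, 83]
  L1: h(61,94)=(61*31+94)%997=988 h(30,40)=(30*31+40)%997=970 h(50,83)=(50*31+83)%997=636 -> [988, 970, 636]
  L2: h(988,970)=(988*31+970)%997=691 h(636,636)=(636*31+636)%997=412 -> [691, 412]
  L3: h(691,412)=(691*31+412)%997=896 -> [896]
  root=896
After append 35 (leaves=[61, 94, 30, 40, 50, 83, 35]):
  L0: [61, 94, 30, 40, 50, 83, 35]
  L1: h(61,94)=(61*31+94)%997=988 h(30,40)=(30*31+40)%997=970 h(50,83)=(50*31+83)%997=636 h(35,35)=(35*31+35)%997=123 -> [988, 970, 636, 123]
  L2: h(988,970)=(988*31+970)%997=691 h(636,123)=(636*31+123)%997=896 -> [691, 896]
  L3: h(691,896)=(691*31+896)%997=383 -> [383]
  root=383

Answer: 61 988 681 691 837 896 383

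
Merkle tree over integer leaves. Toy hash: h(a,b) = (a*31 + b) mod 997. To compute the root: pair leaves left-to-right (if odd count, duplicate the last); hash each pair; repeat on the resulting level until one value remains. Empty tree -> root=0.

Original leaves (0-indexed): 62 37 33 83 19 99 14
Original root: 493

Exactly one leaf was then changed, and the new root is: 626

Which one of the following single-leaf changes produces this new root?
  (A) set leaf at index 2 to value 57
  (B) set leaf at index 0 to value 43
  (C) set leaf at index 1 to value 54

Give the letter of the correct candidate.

Original leaves: [62, 37, 33, 83, 19, 99, 14]
Target new root: 626
Try each candidate change and compute the resulting root:
Candidate A: set leaf[2] = 57 -> leaves = [62, 37, 57, 83, 19, 99, 14]
  L0: [62, 37, 57, 83, 19, 99, 14]
  L1: h(62,37)=(62*31+37)%997=962 h(57,83)=(57*31+83)%997=853 h(19,99)=(19*31+99)%997=688 h(14,14)=(14*31+14)%997=448 -> [962, 853, 688, 448]
  L2: h(962,853)=(962*31+853)%997=765 h(688,448)=(688*31+448)%997=839 -> [765, 839]
  L3: h(765,839)=(765*31+839)%997=626 -> [626]
  root = 626 == target 626  ** MATCH **
Candidate B: set leaf[0] = 43 -> leaves = [43, 37, 33, 83, 19, 99, 14]
  L0: [43, 37, 33, 83, 19, 99, 14]
  L1: h(43,37)=(43*31+37)%997=373 h(33,83)=(33*31+83)%997=109 h(19,99)=(19*31+99)%997=688 h(14,14)=(14*31+14)%997=448 -> [373, 109, 688, 448]
  L2: h(373,109)=(373*31+109)%997=705 h(688,448)=(688*31+448)%997=839 -> [705, 839]
  L3: h(705,839)=(705*31+839)%997=760 -> [760]
  root = 760 != target 626
Candidate C: set leaf[1] = 54 -> leaves = [62, 54, 33, 83, 19, 99, 14]
  L0: [62, 54, 33, 83, 19, 99, 14]
  L1: h(62,54)=(62*31+54)%997=979 h(33,83)=(33*31+83)%997=109 h(19,99)=(19*31+99)%997=688 h(14,14)=(14*31+14)%997=448 -> [979, 109, 688, 448]
  L2: h(979,109)=(979*31+109)%997=548 h(688,448)=(688*31+448)%997=839 -> [548, 839]
  L3: h(548,839)=(548*31+839)%997=878 -> [878]
  root = 878 != target 626
Candidate A produces the target root.

Answer: A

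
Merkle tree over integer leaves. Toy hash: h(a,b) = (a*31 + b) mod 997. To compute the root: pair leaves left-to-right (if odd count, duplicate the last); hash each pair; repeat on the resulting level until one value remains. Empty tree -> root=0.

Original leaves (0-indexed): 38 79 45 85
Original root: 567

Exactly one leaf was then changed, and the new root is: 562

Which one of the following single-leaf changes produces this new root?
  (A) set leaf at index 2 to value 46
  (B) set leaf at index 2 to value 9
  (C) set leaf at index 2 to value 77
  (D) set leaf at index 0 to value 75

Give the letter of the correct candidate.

Original leaves: [38, 79, 45, 85]
Target new root: 562
Try each candidate change and compute the resulting root:
Candidate A: set leaf[2] = 46 -> leaves = [38, 79, 46, 85]
  L0: [38, 79, 46, 85]
  L1: h(38,79)=(38*31+79)%997=260 h(46,85)=(46*31+85)%997=514 -> [260, 514]
  L2: h(260,514)=(260*31+514)%997=598 -> [598]
  root = 598 != target 562
Candidate B: set leaf[2] = 9 -> leaves = [38, 79, 9, 85]
  L0: [38, 79, 9, 85]
  L1: h(38,79)=(38*31+79)%997=260 h(9,85)=(9*31+85)%997=364 -> [260, 364]
  L2: h(260,364)=(260*31+364)%997=448 -> [448]
  root = 448 != target 562
Candidate C: set leaf[2] = 77 -> leaves = [38, 79, 77, 85]
  L0: [38, 79, 77, 85]
  L1: h(38,79)=(38*31+79)%997=260 h(77,85)=(77*31+85)%997=478 -> [260, 478]
  L2: h(260,478)=(260*31+478)%997=562 -> [562]
  root = 562 == target 562  ** MATCH **
Candidate D: set leaf[0] = 75 -> leaves = [75, 79, 45, 85]
  L0: [75, 79, 45, 85]
  L1: h(75,79)=(75*31+79)%997=410 h(45,85)=(45*31+85)%997=483 -> [410, 483]
  L2: h(410,483)=(410*31+483)%997=232 -> [232]
  root = 232 != target 562
Candidate C produces the target root.

Answer: C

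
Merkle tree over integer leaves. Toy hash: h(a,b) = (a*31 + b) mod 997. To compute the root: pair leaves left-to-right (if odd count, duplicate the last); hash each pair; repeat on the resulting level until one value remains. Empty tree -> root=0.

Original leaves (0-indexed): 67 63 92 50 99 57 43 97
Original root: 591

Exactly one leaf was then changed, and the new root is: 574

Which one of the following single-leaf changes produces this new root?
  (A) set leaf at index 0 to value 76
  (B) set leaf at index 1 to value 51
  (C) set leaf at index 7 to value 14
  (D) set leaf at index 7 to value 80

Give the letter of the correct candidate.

Original leaves: [67, 63, 92, 50, 99, 57, 43, 97]
Target new root: 574
Try each candidate change and compute the resulting root:
Candidate A: set leaf[0] = 76 -> leaves = [76, 63, 92, 50, 99, 57, 43, 97]
  L0: [76, 63, 92, 50, 99, 57, 43, 97]
  L1: h(76,63)=(76*31+63)%997=425 h(92,50)=(92*31+50)%997=908 h(99,57)=(99*31+57)%997=135 h(43,97)=(43*31+97)%997=433 -> [425, 908, 135, 433]
  L2: h(425,908)=(425*31+908)%997=125 h(135,433)=(135*31+433)%997=630 -> [125, 630]
  L3: h(125,630)=(125*31+630)%997=517 -> [517]
  root = 517 != target 574
Candidate B: set leaf[1] = 51 -> leaves = [67, 51, 92, 50, 99, 57, 43, 97]
  L0: [67, 51, 92, 50, 99, 57, 43, 97]
  L1: h(67,51)=(67*31+51)%997=134 h(92,50)=(92*31+50)%997=908 h(99,57)=(99*31+57)%997=135 h(43,97)=(43*31+97)%997=433 -> [134, 908, 135, 433]
  L2: h(134,908)=(134*31+908)%997=77 h(135,433)=(135*31+433)%997=630 -> [77, 630]
  L3: h(77,630)=(77*31+630)%997=26 -> [26]
  root = 26 != target 574
Candidate C: set leaf[7] = 14 -> leaves = [67, 63, 92, 50, 99, 57, 43, 14]
  L0: [67, 63, 92, 50, 99, 57, 43, 14]
  L1: h(67,63)=(67*31+63)%997=146 h(92,50)=(92*31+50)%997=908 h(99,57)=(99*31+57)%997=135 h(43,14)=(43*31+14)%997=350 -> [146, 908, 135, 350]
  L2: h(146,908)=(146*31+908)%997=449 h(135,350)=(135*31+350)%997=547 -> [449, 547]
  L3: h(449,547)=(449*31+547)%997=508 -> [508]
  root = 508 != target 574
Candidate D: set leaf[7] = 80 -> leaves = [67, 63, 92, 50, 99, 57, 43, 80]
  L0: [67, 63, 92, 50, 99, 57, 43, 80]
  L1: h(67,63)=(67*31+63)%997=146 h(92,50)=(92*31+50)%997=908 h(99,57)=(99*31+57)%997=135 h(43,80)=(43*31+80)%997=416 -> [146, 908, 135, 416]
  L2: h(146,908)=(146*31+908)%997=449 h(135,416)=(135*31+416)%997=613 -> [449, 613]
  L3: h(449,613)=(449*31+613)%997=574 -> [574]
  root = 574 == target 574  ** MATCH **
Candidate D produces the target root.

Answer: D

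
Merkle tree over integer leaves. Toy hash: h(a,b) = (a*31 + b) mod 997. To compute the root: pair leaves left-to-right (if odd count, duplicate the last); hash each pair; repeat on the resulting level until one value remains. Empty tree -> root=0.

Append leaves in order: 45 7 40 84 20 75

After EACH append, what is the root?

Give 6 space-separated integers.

After append 45 (leaves=[45]):
  L0: [45]
  root=45
After append 7 (leaves=[45, 7]):
  L0: [45, 7]
  L1: h(45,7)=(45*31+7)%997=405 -> [405]
  root=405
After append 40 (leaves=[45, 7, 40]):
  L0: [45, 7, 40]
  L1: h(45,7)=(45*31+7)%997=405 h(40,40)=(40*31+40)%997=283 -> [405, 283]
  L2: h(405,283)=(405*31+283)%997=874 -> [874]
  root=874
After append 84 (leaves=[45, 7, 40, 84]):
  L0: [45, 7, 40, 84]
  L1: h(45,7)=(45*31+7)%997=405 h(40,84)=(40*31+84)%997=327 -> [405, 327]
  L2: h(405,327)=(405*31+327)%997=918 -> [918]
  root=918
After append 20 (leaves=[45, 7, 40, 84, 20]):
  L0: [45, 7, 40, 84, 20]
  L1: h(45,7)=(45*31+7)%997=405 h(40,84)=(40*31+84)%997=327 h(20,20)=(20*31+20)%997=640 -> [405, 327, 640]
  L2: h(405,327)=(405*31+327)%997=918 h(640,640)=(640*31+640)%997=540 -> [918, 540]
  L3: h(918,540)=(918*31+540)%997=85 -> [85]
  root=85
After append 75 (leaves=[45, 7, 40, 84, 20, 75]):
  L0: [45, 7, 40, 84, 20, 75]
  L1: h(45,7)=(45*31+7)%997=405 h(40,84)=(40*31+84)%997=327 h(20,75)=(20*31+75)%997=695 -> [405, 327, 695]
  L2: h(405,327)=(405*31+327)%997=918 h(695,695)=(695*31+695)%997=306 -> [918, 306]
  L3: h(918,306)=(918*31+306)%997=848 -> [848]
  root=848

Answer: 45 405 874 918 85 848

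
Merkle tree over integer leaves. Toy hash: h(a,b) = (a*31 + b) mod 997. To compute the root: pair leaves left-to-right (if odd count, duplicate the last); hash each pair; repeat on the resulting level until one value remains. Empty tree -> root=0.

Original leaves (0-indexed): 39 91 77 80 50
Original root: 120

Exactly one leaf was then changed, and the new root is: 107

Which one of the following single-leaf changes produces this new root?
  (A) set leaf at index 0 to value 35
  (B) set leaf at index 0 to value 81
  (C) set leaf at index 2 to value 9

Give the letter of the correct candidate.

Answer: B

Derivation:
Original leaves: [39, 91, 77, 80, 50]
Target new root: 107
Try each candidate change and compute the resulting root:
Candidate A: set leaf[0] = 35 -> leaves = [35, 91, 77, 80, 50]
  L0: [35, 91, 77, 80, 50]
  L1: h(35,91)=(35*31+91)%997=179 h(77,80)=(77*31+80)%997=473 h(50,50)=(50*31+50)%997=603 -> [179, 473, 603]
  L2: h(179,473)=(179*31+473)%997=40 h(603,603)=(603*31+603)%997=353 -> [40, 353]
  L3: h(40,353)=(40*31+353)%997=596 -> [596]
  root = 596 != target 107
Candidate B: set leaf[0] = 81 -> leaves = [81, 91, 77, 80, 50]
  L0: [81, 91, 77, 80, 50]
  L1: h(81,91)=(81*31+91)%997=608 h(77,80)=(77*31+80)%997=473 h(50,50)=(50*31+50)%997=603 -> [608, 473, 603]
  L2: h(608,473)=(608*31+473)%997=378 h(603,603)=(603*31+603)%997=353 -> [378, 353]
  L3: h(378,353)=(378*31+353)%997=107 -> [107]
  root = 107 == target 107  ** MATCH **
Candidate C: set leaf[2] = 9 -> leaves = [39, 91, 9, 80, 50]
  L0: [39, 91, 9, 80, 50]
  L1: h(39,91)=(39*31+91)%997=303 h(9,80)=(9*31+80)%997=359 h(50,50)=(50*31+50)%997=603 -> [303, 359, 603]
  L2: h(303,359)=(303*31+359)%997=779 h(603,603)=(603*31+603)%997=353 -> [779, 353]
  L3: h(779,353)=(779*31+353)%997=574 -> [574]
  root = 574 != target 107
Candidate B produces the target root.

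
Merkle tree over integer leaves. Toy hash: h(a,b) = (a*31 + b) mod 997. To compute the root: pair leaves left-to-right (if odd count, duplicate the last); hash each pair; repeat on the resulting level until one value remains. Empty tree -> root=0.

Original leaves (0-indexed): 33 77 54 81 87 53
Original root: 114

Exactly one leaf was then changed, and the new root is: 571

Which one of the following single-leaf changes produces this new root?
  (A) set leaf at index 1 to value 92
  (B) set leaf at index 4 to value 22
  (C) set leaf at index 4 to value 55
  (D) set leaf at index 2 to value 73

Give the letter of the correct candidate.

Answer: A

Derivation:
Original leaves: [33, 77, 54, 81, 87, 53]
Target new root: 571
Try each candidate change and compute the resulting root:
Candidate A: set leaf[1] = 92 -> leaves = [33, 92, 54, 81, 87, 53]
  L0: [33, 92, 54, 81, 87, 53]
  L1: h(33,92)=(33*31+92)%997=118 h(54,81)=(54*31+81)%997=758 h(87,53)=(87*31+53)%997=756 -> [118, 758, 756]
  L2: h(118,758)=(118*31+758)%997=428 h(756,756)=(756*31+756)%997=264 -> [428, 264]
  L3: h(428,264)=(428*31+264)%997=571 -> [571]
  root = 571 == target 571  ** MATCH **
Candidate B: set leaf[4] = 22 -> leaves = [33, 77, 54, 81, 22, 53]
  L0: [33, 77, 54, 81, 22, 53]
  L1: h(33,77)=(33*31+77)%997=103 h(54,81)=(54*31+81)%997=758 h(22,53)=(22*31+53)%997=735 -> [103, 758, 735]
  L2: h(103,758)=(103*31+758)%997=960 h(735,735)=(735*31+735)%997=589 -> [960, 589]
  L3: h(960,589)=(960*31+589)%997=439 -> [439]
  root = 439 != target 571
Candidate C: set leaf[4] = 55 -> leaves = [33, 77, 54, 81, 55, 53]
  L0: [33, 77, 54, 81, 55, 53]
  L1: h(33,77)=(33*31+77)%997=103 h(54,81)=(54*31+81)%997=758 h(55,53)=(55*31+53)%997=761 -> [103, 758, 761]
  L2: h(103,758)=(103*31+758)%997=960 h(761,761)=(761*31+761)%997=424 -> [960, 424]
  L3: h(960,424)=(960*31+424)%997=274 -> [274]
  root = 274 != target 571
Candidate D: set leaf[2] = 73 -> leaves = [33, 77, 73, 81, 87, 53]
  L0: [33, 77, 73, 81, 87, 53]
  L1: h(33,77)=(33*31+77)%997=103 h(73,81)=(73*31+81)%997=350 h(87,53)=(87*31+53)%997=756 -> [103, 350, 756]
  L2: h(103,350)=(103*31+350)%997=552 h(756,756)=(756*31+756)%997=264 -> [552, 264]
  L3: h(552,264)=(552*31+264)%997=427 -> [427]
  root = 427 != target 571
Candidate A produces the target root.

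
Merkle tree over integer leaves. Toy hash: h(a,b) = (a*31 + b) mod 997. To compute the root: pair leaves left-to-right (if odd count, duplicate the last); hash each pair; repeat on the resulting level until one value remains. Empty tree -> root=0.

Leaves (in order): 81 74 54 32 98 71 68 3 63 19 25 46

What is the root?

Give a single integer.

Answer: 695

Derivation:
L0: [81, 74, 54, 32, 98, 71, 68, 3, 63, 19, 25, 46]
L1: h(81,74)=(81*31+74)%997=591 h(54,32)=(54*31+32)%997=709 h(98,71)=(98*31+71)%997=118 h(68,3)=(68*31+3)%997=117 h(63,19)=(63*31+19)%997=975 h(25,46)=(25*31+46)%997=821 -> [591, 709, 118, 117, 975, 821]
L2: h(591,709)=(591*31+709)%997=87 h(118,117)=(118*31+117)%997=784 h(975,821)=(975*31+821)%997=139 -> [87, 784, 139]
L3: h(87,784)=(87*31+784)%997=490 h(139,139)=(139*31+139)%997=460 -> [490, 460]
L4: h(490,460)=(490*31+460)%997=695 -> [695]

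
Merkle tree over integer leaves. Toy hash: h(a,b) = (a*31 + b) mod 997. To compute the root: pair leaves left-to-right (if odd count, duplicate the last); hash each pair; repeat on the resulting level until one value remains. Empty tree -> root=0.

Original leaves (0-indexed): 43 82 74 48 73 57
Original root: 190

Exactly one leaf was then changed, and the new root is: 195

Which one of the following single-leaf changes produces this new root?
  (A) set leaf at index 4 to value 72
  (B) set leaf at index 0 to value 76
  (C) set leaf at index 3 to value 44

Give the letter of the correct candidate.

Answer: A

Derivation:
Original leaves: [43, 82, 74, 48, 73, 57]
Target new root: 195
Try each candidate change and compute the resulting root:
Candidate A: set leaf[4] = 72 -> leaves = [43, 82, 74, 48, 72, 57]
  L0: [43, 82, 74, 48, 72, 57]
  L1: h(43,82)=(43*31+82)%997=418 h(74,48)=(74*31+48)%997=348 h(72,57)=(72*31+57)%997=295 -> [418, 348, 295]
  L2: h(418,348)=(418*31+348)%997=345 h(295,295)=(295*31+295)%997=467 -> [345, 467]
  L3: h(345,467)=(345*31+467)%997=195 -> [195]
  root = 195 == target 195  ** MATCH **
Candidate B: set leaf[0] = 76 -> leaves = [76, 82, 74, 48, 73, 57]
  L0: [76, 82, 74, 48, 73, 57]
  L1: h(76,82)=(76*31+82)%997=444 h(74,48)=(74*31+48)%997=348 h(73,57)=(73*31+57)%997=326 -> [444, 348, 326]
  L2: h(444,348)=(444*31+348)%997=154 h(326,326)=(326*31+326)%997=462 -> [154, 462]
  L3: h(154,462)=(154*31+462)%997=251 -> [251]
  root = 251 != target 195
Candidate C: set leaf[3] = 44 -> leaves = [43, 82, 74, 44, 73, 57]
  L0: [43, 82, 74, 44, 73, 57]
  L1: h(43,82)=(43*31+82)%997=418 h(74,44)=(74*31+44)%997=344 h(73,57)=(73*31+57)%997=326 -> [418, 344, 326]
  L2: h(418,344)=(418*31+344)%997=341 h(326,326)=(326*31+326)%997=462 -> [341, 462]
  L3: h(341,462)=(341*31+462)%997=66 -> [66]
  root = 66 != target 195
Candidate A produces the target root.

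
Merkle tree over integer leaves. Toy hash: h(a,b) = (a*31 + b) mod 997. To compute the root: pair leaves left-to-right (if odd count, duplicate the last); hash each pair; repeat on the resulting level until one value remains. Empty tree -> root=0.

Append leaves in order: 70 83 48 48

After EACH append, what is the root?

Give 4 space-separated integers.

After append 70 (leaves=[70]):
  L0: [70]
  root=70
After append 83 (leaves=[70, 83]):
  L0: [70, 83]
  L1: h(70,83)=(70*31+83)%997=259 -> [259]
  root=259
After append 48 (leaves=[70, 83, 48]):
  L0: [70, 83, 48]
  L1: h(70,83)=(70*31+83)%997=259 h(48,48)=(48*31+48)%997=539 -> [259, 539]
  L2: h(259,539)=(259*31+539)%997=592 -> [592]
  root=592
After append 48 (leaves=[70, 83, 48, 48]):
  L0: [70, 83, 48, 48]
  L1: h(70,83)=(70*31+83)%997=259 h(48,48)=(48*31+48)%997=539 -> [259, 539]
  L2: h(259,539)=(259*31+539)%997=592 -> [592]
  root=592

Answer: 70 259 592 592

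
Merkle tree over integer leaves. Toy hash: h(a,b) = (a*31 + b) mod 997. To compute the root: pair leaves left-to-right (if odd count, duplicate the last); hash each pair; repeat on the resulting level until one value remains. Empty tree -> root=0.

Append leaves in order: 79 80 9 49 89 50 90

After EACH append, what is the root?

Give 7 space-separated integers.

Answer: 79 535 921 961 290 39 110

Derivation:
After append 79 (leaves=[79]):
  L0: [79]
  root=79
After append 80 (leaves=[79, 80]):
  L0: [79, 80]
  L1: h(79,80)=(79*31+80)%997=535 -> [535]
  root=535
After append 9 (leaves=[79, 80, 9]):
  L0: [79, 80, 9]
  L1: h(79,80)=(79*31+80)%997=535 h(9,9)=(9*31+9)%997=288 -> [535, 288]
  L2: h(535,288)=(535*31+288)%997=921 -> [921]
  root=921
After append 49 (leaves=[79, 80, 9, 49]):
  L0: [79, 80, 9, 49]
  L1: h(79,80)=(79*31+80)%997=535 h(9,49)=(9*31+49)%997=328 -> [535, 328]
  L2: h(535,328)=(535*31+328)%997=961 -> [961]
  root=961
After append 89 (leaves=[79, 80, 9, 49, 89]):
  L0: [79, 80, 9, 49, 89]
  L1: h(79,80)=(79*31+80)%997=535 h(9,49)=(9*31+49)%997=328 h(89,89)=(89*31+89)%997=854 -> [535, 328, 854]
  L2: h(535,328)=(535*31+328)%997=961 h(854,854)=(854*31+854)%997=409 -> [961, 409]
  L3: h(961,409)=(961*31+409)%997=290 -> [290]
  root=290
After append 50 (leaves=[79, 80, 9, 49, 89, 50]):
  L0: [79, 80, 9, 49, 89, 50]
  L1: h(79,80)=(79*31+80)%997=535 h(9,49)=(9*31+49)%997=328 h(89,50)=(89*31+50)%997=815 -> [535, 328, 815]
  L2: h(535,328)=(535*31+328)%997=961 h(815,815)=(815*31+815)%997=158 -> [961, 158]
  L3: h(961,158)=(961*31+158)%997=39 -> [39]
  root=39
After append 90 (leaves=[79, 80, 9, 49, 89, 50, 90]):
  L0: [79, 80, 9, 49, 89, 50, 90]
  L1: h(79,80)=(79*31+80)%997=535 h(9,49)=(9*31+49)%997=328 h(89,50)=(89*31+50)%997=815 h(90,90)=(90*31+90)%997=886 -> [535, 328, 815, 886]
  L2: h(535,328)=(535*31+328)%997=961 h(815,886)=(815*31+886)%997=229 -> [961, 229]
  L3: h(961,229)=(961*31+229)%997=110 -> [110]
  root=110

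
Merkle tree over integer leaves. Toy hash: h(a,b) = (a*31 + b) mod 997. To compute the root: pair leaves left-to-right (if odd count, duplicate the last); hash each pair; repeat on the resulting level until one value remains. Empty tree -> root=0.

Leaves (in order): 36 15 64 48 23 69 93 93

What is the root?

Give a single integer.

L0: [36, 15, 64, 48, 23, 69, 93, 93]
L1: h(36,15)=(36*31+15)%997=134 h(64,48)=(64*31+48)%997=38 h(23,69)=(23*31+69)%997=782 h(93,93)=(93*31+93)%997=982 -> [134, 38, 782, 982]
L2: h(134,38)=(134*31+38)%997=204 h(782,982)=(782*31+982)%997=299 -> [204, 299]
L3: h(204,299)=(204*31+299)%997=641 -> [641]

Answer: 641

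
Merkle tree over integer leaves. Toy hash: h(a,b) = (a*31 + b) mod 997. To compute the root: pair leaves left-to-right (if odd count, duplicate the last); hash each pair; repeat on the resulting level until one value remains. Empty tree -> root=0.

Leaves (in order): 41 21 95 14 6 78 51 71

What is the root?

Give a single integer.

L0: [41, 21, 95, 14, 6, 78, 51, 71]
L1: h(41,21)=(41*31+21)%997=295 h(95,14)=(95*31+14)%997=965 h(6,78)=(6*31+78)%997=264 h(51,71)=(51*31+71)%997=655 -> [295, 965, 264, 655]
L2: h(295,965)=(295*31+965)%997=140 h(264,655)=(264*31+655)%997=863 -> [140, 863]
L3: h(140,863)=(140*31+863)%997=218 -> [218]

Answer: 218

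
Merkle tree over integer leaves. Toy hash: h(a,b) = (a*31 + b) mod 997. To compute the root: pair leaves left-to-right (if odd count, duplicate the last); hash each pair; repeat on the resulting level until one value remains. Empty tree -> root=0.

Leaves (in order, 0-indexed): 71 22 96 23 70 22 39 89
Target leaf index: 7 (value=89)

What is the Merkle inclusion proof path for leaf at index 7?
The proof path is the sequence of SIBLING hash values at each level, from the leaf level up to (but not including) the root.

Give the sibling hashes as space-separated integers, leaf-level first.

Answer: 39 198 128

Derivation:
L0 (leaves): [71, 22, 96, 23, 70, 22, 39, 89], target index=7
L1: h(71,22)=(71*31+22)%997=229 [pair 0] h(96,23)=(96*31+23)%997=8 [pair 1] h(70,22)=(70*31+22)%997=198 [pair 2] h(39,89)=(39*31+89)%997=301 [pair 3] -> [229, 8, 198, 301]
  Sibling for proof at L0: 39
L2: h(229,8)=(229*31+8)%997=128 [pair 0] h(198,301)=(198*31+301)%997=457 [pair 1] -> [128, 457]
  Sibling for proof at L1: 198
L3: h(128,457)=(128*31+457)%997=437 [pair 0] -> [437]
  Sibling for proof at L2: 128
Root: 437
Proof path (sibling hashes from leaf to root): [39, 198, 128]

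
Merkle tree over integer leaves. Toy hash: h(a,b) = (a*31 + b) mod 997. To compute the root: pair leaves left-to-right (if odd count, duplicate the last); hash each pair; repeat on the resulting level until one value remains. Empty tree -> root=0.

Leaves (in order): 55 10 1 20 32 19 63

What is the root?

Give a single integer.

L0: [55, 10, 1, 20, 32, 19, 63]
L1: h(55,10)=(55*31+10)%997=718 h(1,20)=(1*31+20)%997=51 h(32,19)=(32*31+19)%997=14 h(63,63)=(63*31+63)%997=22 -> [718, 51, 14, 22]
L2: h(718,51)=(718*31+51)%997=375 h(14,22)=(14*31+22)%997=456 -> [375, 456]
L3: h(375,456)=(375*31+456)%997=117 -> [117]

Answer: 117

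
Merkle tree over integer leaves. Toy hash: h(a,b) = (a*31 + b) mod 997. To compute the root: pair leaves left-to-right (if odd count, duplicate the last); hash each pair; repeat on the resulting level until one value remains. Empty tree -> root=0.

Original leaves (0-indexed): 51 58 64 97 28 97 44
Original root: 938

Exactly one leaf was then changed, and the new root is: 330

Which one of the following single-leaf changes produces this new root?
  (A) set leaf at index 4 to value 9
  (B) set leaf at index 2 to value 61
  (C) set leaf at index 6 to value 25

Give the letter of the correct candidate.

Original leaves: [51, 58, 64, 97, 28, 97, 44]
Target new root: 330
Try each candidate change and compute the resulting root:
Candidate A: set leaf[4] = 9 -> leaves = [51, 58, 64, 97, 9, 97, 44]
  L0: [51, 58, 64, 97, 9, 97, 44]
  L1: h(51,58)=(51*31+58)%997=642 h(64,97)=(64*31+97)%997=87 h(9,97)=(9*31+97)%997=376 h(44,44)=(44*31+44)%997=411 -> [642, 87, 376, 411]
  L2: h(642,87)=(642*31+87)%997=49 h(376,411)=(376*31+411)%997=103 -> [49, 103]
  L3: h(49,103)=(49*31+103)%997=625 -> [625]
  root = 625 != target 330
Candidate B: set leaf[2] = 61 -> leaves = [51, 58, 61, 97, 28, 97, 44]
  L0: [51, 58, 61, 97, 28, 97, 44]
  L1: h(51,58)=(51*31+58)%997=642 h(61,97)=(61*31+97)%997=991 h(28,97)=(28*31+97)%997=965 h(44,44)=(44*31+44)%997=411 -> [642, 991, 965, 411]
  L2: h(642,991)=(642*31+991)%997=953 h(965,411)=(965*31+411)%997=416 -> [953, 416]
  L3: h(953,416)=(953*31+416)%997=49 -> [49]
  root = 49 != target 330
Candidate C: set leaf[6] = 25 -> leaves = [51, 58, 64, 97, 28, 97, 25]
  L0: [51, 58, 64, 97, 28, 97, 25]
  L1: h(51,58)=(51*31+58)%997=642 h(64,97)=(64*31+97)%997=87 h(28,97)=(28*31+97)%997=965 h(25,25)=(25*31+25)%997=800 -> [642, 87, 965, 800]
  L2: h(642,87)=(642*31+87)%997=49 h(965,800)=(965*31+800)%997=805 -> [49, 805]
  L3: h(49,805)=(49*31+805)%997=330 -> [330]
  root = 330 == target 330  ** MATCH **
Candidate C produces the target root.

Answer: C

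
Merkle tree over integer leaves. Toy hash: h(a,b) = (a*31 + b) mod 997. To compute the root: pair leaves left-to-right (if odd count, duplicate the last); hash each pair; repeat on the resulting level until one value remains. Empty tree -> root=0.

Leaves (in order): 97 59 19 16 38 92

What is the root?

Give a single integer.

L0: [97, 59, 19, 16, 38, 92]
L1: h(97,59)=(97*31+59)%997=75 h(19,16)=(19*31+16)%997=605 h(38,92)=(38*31+92)%997=273 -> [75, 605, 273]
L2: h(75,605)=(75*31+605)%997=936 h(273,273)=(273*31+273)%997=760 -> [936, 760]
L3: h(936,760)=(936*31+760)%997=863 -> [863]

Answer: 863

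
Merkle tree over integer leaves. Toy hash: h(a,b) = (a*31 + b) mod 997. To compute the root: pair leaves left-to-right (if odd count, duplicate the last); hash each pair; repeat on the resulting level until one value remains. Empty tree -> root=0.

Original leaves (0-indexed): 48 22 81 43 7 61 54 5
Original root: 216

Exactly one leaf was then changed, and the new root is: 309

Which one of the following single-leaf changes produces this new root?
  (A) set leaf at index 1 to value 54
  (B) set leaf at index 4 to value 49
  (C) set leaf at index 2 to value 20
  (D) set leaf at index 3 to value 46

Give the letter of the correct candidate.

Original leaves: [48, 22, 81, 43, 7, 61, 54, 5]
Target new root: 309
Try each candidate change and compute the resulting root:
Candidate A: set leaf[1] = 54 -> leaves = [48, 54, 81, 43, 7, 61, 54, 5]
  L0: [48, 54, 81, 43, 7, 61, 54, 5]
  L1: h(48,54)=(48*31+54)%997=545 h(81,43)=(81*31+43)%997=560 h(7,61)=(7*31+61)%997=278 h(54,5)=(54*31+5)%997=682 -> [545, 560, 278, 682]
  L2: h(545,560)=(545*31+560)%997=506 h(278,682)=(278*31+682)%997=327 -> [506, 327]
  L3: h(506,327)=(506*31+327)%997=61 -> [61]
  root = 61 != target 309
Candidate B: set leaf[4] = 49 -> leaves = [48, 22, 81, 43, 49, 61, 54, 5]
  L0: [48, 22, 81, 43, 49, 61, 54, 5]
  L1: h(48,22)=(48*31+22)%997=513 h(81,43)=(81*31+43)%997=560 h(49,61)=(49*31+61)%997=583 h(54,5)=(54*31+5)%997=682 -> [513, 560, 583, 682]
  L2: h(513,560)=(513*31+560)%997=511 h(583,682)=(583*31+682)%997=809 -> [511, 809]
  L3: h(511,809)=(511*31+809)%997=698 -> [698]
  root = 698 != target 309
Candidate C: set leaf[2] = 20 -> leaves = [48, 22, 20, 43, 7, 61, 54, 5]
  L0: [48, 22, 20, 43, 7, 61, 54, 5]
  L1: h(48,22)=(48*31+22)%997=513 h(20,43)=(20*31+43)%997=663 h(7,61)=(7*31+61)%997=278 h(54,5)=(54*31+5)%997=682 -> [513, 663, 278, 682]
  L2: h(513,663)=(513*31+663)%997=614 h(278,682)=(278*31+682)%997=327 -> [614, 327]
  L3: h(614,327)=(614*31+327)%997=418 -> [418]
  root = 418 != target 309
Candidate D: set leaf[3] = 46 -> leaves = [48, 22, 81, 46, 7, 61, 54, 5]
  L0: [48, 22, 81, 46, 7, 61, 54, 5]
  L1: h(48,22)=(48*31+22)%997=513 h(81,46)=(81*31+46)%997=563 h(7,61)=(7*31+61)%997=278 h(54,5)=(54*31+5)%997=682 -> [513, 563, 278, 682]
  L2: h(513,563)=(513*31+563)%997=514 h(278,682)=(278*31+682)%997=327 -> [514, 327]
  L3: h(514,327)=(514*31+327)%997=309 -> [309]
  root = 309 == target 309  ** MATCH **
Candidate D produces the target root.

Answer: D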